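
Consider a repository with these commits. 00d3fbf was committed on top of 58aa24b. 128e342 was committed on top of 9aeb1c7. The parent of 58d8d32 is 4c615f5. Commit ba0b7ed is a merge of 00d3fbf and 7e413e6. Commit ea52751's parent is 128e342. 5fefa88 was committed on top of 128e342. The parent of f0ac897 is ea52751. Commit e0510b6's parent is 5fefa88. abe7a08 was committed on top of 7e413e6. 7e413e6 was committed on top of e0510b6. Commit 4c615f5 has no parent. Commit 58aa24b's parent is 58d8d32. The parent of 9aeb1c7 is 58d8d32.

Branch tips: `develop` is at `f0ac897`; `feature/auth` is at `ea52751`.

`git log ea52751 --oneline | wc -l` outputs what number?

Walking parent pointers from ea52751: reachable set = {128e342, 4c615f5, 58d8d32, 9aeb1c7, ea52751}.
That is 5 commits.

5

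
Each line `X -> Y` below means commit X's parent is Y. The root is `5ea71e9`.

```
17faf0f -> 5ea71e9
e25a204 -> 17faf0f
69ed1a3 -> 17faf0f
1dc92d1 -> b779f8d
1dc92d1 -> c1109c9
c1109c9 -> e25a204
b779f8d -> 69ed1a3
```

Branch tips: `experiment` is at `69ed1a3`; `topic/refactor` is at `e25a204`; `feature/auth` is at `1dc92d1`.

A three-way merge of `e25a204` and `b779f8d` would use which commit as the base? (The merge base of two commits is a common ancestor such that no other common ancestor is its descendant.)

Ancestors of e25a204: {17faf0f, 5ea71e9, e25a204}.
Ancestors of b779f8d: {17faf0f, 5ea71e9, 69ed1a3, b779f8d}.
Common ancestors: {17faf0f, 5ea71e9}.
Among these, 17faf0f is not an ancestor of any other common ancestor — it is the merge base.

17faf0f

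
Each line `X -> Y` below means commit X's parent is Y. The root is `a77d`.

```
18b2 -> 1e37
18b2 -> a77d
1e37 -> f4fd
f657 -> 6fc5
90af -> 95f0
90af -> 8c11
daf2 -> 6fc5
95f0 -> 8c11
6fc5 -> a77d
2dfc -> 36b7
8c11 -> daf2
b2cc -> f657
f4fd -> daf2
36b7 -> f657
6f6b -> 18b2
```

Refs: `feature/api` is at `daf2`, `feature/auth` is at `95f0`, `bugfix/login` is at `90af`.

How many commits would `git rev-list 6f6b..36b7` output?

Reachable from 36b7: {36b7, 6fc5, a77d, f657}.
Reachable from 6f6b: {18b2, 1e37, 6f6b, 6fc5, a77d, daf2, f4fd}.
In 36b7's history but not 6f6b's: {36b7, f657} — 2 commits.

2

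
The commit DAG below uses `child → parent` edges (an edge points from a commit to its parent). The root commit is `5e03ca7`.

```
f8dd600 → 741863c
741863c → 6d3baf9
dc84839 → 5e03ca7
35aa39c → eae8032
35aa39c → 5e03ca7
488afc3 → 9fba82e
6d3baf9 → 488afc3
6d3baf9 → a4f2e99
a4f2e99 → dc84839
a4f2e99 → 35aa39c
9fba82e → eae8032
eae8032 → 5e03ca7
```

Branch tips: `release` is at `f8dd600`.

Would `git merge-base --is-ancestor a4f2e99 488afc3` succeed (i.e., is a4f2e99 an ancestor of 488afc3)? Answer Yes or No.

No

Ancestors of 488afc3: {488afc3, 5e03ca7, 9fba82e, eae8032}.
a4f2e99 is not in that set, so it is not an ancestor of 488afc3.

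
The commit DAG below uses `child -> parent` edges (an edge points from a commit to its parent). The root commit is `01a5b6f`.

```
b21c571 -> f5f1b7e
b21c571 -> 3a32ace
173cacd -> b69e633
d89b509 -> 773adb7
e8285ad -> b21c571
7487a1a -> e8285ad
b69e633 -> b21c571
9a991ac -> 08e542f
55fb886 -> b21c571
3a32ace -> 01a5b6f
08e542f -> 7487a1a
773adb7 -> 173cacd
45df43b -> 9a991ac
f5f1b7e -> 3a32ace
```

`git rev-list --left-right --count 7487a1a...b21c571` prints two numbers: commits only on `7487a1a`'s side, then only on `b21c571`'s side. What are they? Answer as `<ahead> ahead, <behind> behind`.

Reachable from 7487a1a: {01a5b6f, 3a32ace, 7487a1a, b21c571, e8285ad, f5f1b7e}.
Reachable from b21c571: {01a5b6f, 3a32ace, b21c571, f5f1b7e}.
Only in 7487a1a's history (ahead): {7487a1a, e8285ad} — 2.
Only in b21c571's history (behind): {} — 0.

2 ahead, 0 behind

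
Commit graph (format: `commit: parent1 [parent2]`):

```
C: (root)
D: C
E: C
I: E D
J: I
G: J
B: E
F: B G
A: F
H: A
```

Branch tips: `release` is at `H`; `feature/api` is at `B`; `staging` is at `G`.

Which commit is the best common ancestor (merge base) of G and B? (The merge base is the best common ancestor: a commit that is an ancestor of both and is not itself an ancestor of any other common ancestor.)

E

Ancestors of G: {C, D, E, G, I, J}.
Ancestors of B: {B, C, E}.
Common ancestors: {C, E}.
Among these, E is not an ancestor of any other common ancestor — it is the merge base.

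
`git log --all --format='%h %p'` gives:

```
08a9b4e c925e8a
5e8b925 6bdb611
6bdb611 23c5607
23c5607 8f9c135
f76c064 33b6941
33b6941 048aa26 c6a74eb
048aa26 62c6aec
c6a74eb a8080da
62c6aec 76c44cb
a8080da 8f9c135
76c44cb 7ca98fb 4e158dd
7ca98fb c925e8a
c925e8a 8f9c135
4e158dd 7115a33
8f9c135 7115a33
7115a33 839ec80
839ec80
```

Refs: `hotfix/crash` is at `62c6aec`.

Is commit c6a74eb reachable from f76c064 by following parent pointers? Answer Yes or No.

Ancestors of f76c064 (commits reachable by following parents): {048aa26, 33b6941, 4e158dd, 62c6aec, 7115a33, 76c44cb, 7ca98fb, 839ec80, 8f9c135, a8080da, c6a74eb, c925e8a, f76c064}.
c6a74eb is in that set, so it is an ancestor of f76c064.

Yes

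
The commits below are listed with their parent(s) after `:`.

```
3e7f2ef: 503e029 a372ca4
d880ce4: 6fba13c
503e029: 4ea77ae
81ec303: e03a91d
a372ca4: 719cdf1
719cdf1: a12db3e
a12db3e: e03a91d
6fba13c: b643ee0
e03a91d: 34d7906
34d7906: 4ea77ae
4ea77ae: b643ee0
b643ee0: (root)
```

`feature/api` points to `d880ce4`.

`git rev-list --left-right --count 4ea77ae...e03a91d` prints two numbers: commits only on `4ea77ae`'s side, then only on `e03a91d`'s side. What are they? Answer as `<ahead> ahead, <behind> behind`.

Reachable from 4ea77ae: {4ea77ae, b643ee0}.
Reachable from e03a91d: {34d7906, 4ea77ae, b643ee0, e03a91d}.
Only in 4ea77ae's history (ahead): {} — 0.
Only in e03a91d's history (behind): {34d7906, e03a91d} — 2.

0 ahead, 2 behind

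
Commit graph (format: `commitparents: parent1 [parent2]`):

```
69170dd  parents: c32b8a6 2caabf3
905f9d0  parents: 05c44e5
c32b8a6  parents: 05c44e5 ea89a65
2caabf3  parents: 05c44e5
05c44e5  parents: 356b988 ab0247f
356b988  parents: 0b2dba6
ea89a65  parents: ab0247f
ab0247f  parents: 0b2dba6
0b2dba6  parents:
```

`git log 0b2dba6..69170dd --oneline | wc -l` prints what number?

Reachable from 69170dd: {05c44e5, 0b2dba6, 2caabf3, 356b988, 69170dd, ab0247f, c32b8a6, ea89a65}.
Reachable from 0b2dba6: {0b2dba6}.
In 69170dd's history but not 0b2dba6's: {05c44e5, 2caabf3, 356b988, 69170dd, ab0247f, c32b8a6, ea89a65} — 7 commits.

7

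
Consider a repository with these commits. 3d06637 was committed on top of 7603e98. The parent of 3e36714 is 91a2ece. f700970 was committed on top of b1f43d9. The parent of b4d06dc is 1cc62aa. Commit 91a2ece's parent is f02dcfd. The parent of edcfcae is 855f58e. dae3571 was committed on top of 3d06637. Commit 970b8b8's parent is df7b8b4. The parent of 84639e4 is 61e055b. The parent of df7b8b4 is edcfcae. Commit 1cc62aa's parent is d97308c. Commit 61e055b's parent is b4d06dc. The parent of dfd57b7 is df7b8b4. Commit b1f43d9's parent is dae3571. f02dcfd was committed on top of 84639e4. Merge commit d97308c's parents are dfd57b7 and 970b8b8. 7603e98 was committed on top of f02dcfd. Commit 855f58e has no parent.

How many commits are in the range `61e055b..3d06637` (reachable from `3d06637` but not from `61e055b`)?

Reachable from 3d06637: {1cc62aa, 3d06637, 61e055b, 7603e98, 84639e4, 855f58e, 970b8b8, b4d06dc, d97308c, df7b8b4, dfd57b7, edcfcae, f02dcfd}.
Reachable from 61e055b: {1cc62aa, 61e055b, 855f58e, 970b8b8, b4d06dc, d97308c, df7b8b4, dfd57b7, edcfcae}.
In 3d06637's history but not 61e055b's: {3d06637, 7603e98, 84639e4, f02dcfd} — 4 commits.

4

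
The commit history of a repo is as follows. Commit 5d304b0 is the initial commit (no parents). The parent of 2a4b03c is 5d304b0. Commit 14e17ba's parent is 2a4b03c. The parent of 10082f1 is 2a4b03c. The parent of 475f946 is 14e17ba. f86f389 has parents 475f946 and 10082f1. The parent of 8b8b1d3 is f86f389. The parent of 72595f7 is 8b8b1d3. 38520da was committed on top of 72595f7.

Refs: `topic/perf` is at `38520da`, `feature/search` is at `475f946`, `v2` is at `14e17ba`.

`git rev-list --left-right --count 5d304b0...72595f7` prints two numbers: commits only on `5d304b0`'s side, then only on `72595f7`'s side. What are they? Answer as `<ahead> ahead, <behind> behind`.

Reachable from 5d304b0: {5d304b0}.
Reachable from 72595f7: {10082f1, 14e17ba, 2a4b03c, 475f946, 5d304b0, 72595f7, 8b8b1d3, f86f389}.
Only in 5d304b0's history (ahead): {} — 0.
Only in 72595f7's history (behind): {10082f1, 14e17ba, 2a4b03c, 475f946, 72595f7, 8b8b1d3, f86f389} — 7.

0 ahead, 7 behind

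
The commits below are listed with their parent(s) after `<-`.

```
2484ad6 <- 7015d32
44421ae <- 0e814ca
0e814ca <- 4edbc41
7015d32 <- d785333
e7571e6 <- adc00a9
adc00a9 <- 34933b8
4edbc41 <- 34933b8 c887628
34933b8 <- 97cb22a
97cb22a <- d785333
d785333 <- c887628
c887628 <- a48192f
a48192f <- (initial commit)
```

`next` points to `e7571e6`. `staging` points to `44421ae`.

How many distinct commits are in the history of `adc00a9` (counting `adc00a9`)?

Walking parent pointers from adc00a9: reachable set = {34933b8, 97cb22a, a48192f, adc00a9, c887628, d785333}.
That is 6 commits.

6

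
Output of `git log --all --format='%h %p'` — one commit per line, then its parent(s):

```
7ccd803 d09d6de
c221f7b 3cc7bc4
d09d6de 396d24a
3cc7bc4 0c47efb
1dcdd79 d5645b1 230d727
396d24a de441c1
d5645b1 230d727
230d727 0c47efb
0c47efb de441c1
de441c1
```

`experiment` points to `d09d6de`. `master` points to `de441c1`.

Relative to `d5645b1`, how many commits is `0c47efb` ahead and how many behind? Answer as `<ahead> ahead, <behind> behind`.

0 ahead, 2 behind

Reachable from 0c47efb: {0c47efb, de441c1}.
Reachable from d5645b1: {0c47efb, 230d727, d5645b1, de441c1}.
Only in 0c47efb's history (ahead): {} — 0.
Only in d5645b1's history (behind): {230d727, d5645b1} — 2.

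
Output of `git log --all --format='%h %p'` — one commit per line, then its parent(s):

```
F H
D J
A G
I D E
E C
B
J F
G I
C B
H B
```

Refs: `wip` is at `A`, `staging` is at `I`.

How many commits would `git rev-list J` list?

Walking parent pointers from J: reachable set = {B, F, H, J}.
That is 4 commits.

4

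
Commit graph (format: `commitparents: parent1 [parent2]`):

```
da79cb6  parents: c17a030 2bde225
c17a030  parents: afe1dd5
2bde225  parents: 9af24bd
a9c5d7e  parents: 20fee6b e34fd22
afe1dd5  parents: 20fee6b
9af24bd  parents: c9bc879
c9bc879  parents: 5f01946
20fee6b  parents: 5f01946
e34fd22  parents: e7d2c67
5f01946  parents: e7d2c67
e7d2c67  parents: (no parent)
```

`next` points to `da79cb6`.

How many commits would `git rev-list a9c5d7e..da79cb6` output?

6

Reachable from da79cb6: {20fee6b, 2bde225, 5f01946, 9af24bd, afe1dd5, c17a030, c9bc879, da79cb6, e7d2c67}.
Reachable from a9c5d7e: {20fee6b, 5f01946, a9c5d7e, e34fd22, e7d2c67}.
In da79cb6's history but not a9c5d7e's: {2bde225, 9af24bd, afe1dd5, c17a030, c9bc879, da79cb6} — 6 commits.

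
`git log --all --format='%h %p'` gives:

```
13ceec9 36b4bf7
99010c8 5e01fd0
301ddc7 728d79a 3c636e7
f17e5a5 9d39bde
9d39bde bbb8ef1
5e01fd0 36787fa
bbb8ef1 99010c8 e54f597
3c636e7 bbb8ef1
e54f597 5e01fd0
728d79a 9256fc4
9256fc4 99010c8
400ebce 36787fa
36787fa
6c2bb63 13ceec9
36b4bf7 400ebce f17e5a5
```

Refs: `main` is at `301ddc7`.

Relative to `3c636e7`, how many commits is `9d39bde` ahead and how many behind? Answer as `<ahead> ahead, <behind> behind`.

1 ahead, 1 behind

Reachable from 9d39bde: {36787fa, 5e01fd0, 99010c8, 9d39bde, bbb8ef1, e54f597}.
Reachable from 3c636e7: {36787fa, 3c636e7, 5e01fd0, 99010c8, bbb8ef1, e54f597}.
Only in 9d39bde's history (ahead): {9d39bde} — 1.
Only in 3c636e7's history (behind): {3c636e7} — 1.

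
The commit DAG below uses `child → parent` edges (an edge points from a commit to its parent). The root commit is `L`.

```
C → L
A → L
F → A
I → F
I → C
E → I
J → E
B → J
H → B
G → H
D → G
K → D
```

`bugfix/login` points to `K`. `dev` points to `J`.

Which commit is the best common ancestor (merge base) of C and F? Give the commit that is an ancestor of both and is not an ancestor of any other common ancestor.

Ancestors of C: {C, L}.
Ancestors of F: {A, F, L}.
Common ancestors: {L}.
The only common ancestor is L, so it is the merge base.

L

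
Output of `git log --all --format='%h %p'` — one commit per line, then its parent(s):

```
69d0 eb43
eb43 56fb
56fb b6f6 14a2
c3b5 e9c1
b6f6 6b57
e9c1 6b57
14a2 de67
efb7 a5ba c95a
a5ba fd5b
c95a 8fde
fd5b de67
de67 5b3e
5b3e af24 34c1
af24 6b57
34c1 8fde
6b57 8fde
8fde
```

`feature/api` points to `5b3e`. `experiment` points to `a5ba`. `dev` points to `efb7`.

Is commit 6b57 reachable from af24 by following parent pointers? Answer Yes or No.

Yes

Ancestors of af24 (commits reachable by following parents): {6b57, 8fde, af24}.
6b57 is in that set, so it is an ancestor of af24.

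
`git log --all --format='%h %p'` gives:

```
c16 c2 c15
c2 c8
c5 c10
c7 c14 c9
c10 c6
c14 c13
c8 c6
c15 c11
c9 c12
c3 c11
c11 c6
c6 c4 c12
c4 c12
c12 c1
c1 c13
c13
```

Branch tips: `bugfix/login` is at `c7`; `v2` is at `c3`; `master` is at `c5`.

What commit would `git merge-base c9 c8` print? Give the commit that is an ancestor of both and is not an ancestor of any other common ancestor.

c12

Ancestors of c9: {c1, c12, c13, c9}.
Ancestors of c8: {c1, c12, c13, c4, c6, c8}.
Common ancestors: {c1, c12, c13}.
Among these, c12 is not an ancestor of any other common ancestor — it is the merge base.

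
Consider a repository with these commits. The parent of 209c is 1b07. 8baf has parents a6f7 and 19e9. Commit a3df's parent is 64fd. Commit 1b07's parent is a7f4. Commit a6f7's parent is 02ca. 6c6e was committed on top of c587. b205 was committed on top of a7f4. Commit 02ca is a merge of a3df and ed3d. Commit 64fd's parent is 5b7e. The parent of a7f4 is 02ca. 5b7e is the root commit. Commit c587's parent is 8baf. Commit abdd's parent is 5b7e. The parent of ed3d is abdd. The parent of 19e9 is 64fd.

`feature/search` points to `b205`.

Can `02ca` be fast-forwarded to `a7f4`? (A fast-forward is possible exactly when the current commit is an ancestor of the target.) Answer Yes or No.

A fast-forward from 02ca to a7f4 is possible iff 02ca is an ancestor of a7f4.
Ancestors of a7f4: {02ca, 5b7e, 64fd, a3df, a7f4, abdd, ed3d}.
02ca is among them, so fast-forward is possible.

Yes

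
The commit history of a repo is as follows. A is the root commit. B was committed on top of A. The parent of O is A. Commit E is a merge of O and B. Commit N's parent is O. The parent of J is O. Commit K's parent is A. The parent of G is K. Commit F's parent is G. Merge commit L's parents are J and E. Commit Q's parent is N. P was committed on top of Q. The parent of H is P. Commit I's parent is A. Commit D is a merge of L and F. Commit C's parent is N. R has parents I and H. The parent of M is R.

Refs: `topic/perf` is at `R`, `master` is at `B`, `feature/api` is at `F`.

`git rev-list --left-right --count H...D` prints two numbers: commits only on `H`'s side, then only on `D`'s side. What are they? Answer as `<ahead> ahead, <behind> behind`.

4 ahead, 8 behind

Reachable from H: {A, H, N, O, P, Q}.
Reachable from D: {A, B, D, E, F, G, J, K, L, O}.
Only in H's history (ahead): {H, N, P, Q} — 4.
Only in D's history (behind): {B, D, E, F, G, J, K, L} — 8.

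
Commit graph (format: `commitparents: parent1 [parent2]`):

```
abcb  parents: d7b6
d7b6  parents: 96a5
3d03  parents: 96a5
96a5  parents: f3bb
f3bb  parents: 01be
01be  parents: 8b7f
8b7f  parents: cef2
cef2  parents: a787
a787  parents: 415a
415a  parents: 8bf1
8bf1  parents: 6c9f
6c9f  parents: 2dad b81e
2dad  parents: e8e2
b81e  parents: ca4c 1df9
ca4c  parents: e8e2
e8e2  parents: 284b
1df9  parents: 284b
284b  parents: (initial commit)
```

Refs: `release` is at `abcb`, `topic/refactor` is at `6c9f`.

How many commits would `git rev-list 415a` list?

Walking parent pointers from 415a: reachable set = {1df9, 284b, 2dad, 415a, 6c9f, 8bf1, b81e, ca4c, e8e2}.
That is 9 commits.

9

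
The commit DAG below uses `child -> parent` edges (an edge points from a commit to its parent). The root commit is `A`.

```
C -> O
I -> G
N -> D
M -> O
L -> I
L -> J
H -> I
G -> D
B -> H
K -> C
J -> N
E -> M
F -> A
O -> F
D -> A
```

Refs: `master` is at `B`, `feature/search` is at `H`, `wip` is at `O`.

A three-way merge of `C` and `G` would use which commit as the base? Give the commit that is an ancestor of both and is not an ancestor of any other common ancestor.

A

Ancestors of C: {A, C, F, O}.
Ancestors of G: {A, D, G}.
Common ancestors: {A}.
The only common ancestor is A, so it is the merge base.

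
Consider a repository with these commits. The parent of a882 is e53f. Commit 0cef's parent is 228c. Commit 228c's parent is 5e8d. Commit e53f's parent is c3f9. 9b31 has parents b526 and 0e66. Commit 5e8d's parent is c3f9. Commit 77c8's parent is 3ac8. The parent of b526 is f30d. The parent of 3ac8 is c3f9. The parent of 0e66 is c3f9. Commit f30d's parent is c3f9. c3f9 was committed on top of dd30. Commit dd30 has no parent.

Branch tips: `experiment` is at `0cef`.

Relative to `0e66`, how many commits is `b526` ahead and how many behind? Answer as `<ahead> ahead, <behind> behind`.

Reachable from b526: {b526, c3f9, dd30, f30d}.
Reachable from 0e66: {0e66, c3f9, dd30}.
Only in b526's history (ahead): {b526, f30d} — 2.
Only in 0e66's history (behind): {0e66} — 1.

2 ahead, 1 behind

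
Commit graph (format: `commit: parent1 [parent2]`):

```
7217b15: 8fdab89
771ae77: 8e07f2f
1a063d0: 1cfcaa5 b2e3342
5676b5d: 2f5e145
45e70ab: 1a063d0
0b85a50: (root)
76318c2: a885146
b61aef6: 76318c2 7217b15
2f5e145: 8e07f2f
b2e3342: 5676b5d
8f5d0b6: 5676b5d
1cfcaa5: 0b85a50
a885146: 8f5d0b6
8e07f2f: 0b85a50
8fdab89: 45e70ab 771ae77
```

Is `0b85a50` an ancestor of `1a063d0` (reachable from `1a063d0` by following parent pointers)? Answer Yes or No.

Ancestors of 1a063d0 (commits reachable by following parents): {0b85a50, 1a063d0, 1cfcaa5, 2f5e145, 5676b5d, 8e07f2f, b2e3342}.
0b85a50 is in that set, so it is an ancestor of 1a063d0.

Yes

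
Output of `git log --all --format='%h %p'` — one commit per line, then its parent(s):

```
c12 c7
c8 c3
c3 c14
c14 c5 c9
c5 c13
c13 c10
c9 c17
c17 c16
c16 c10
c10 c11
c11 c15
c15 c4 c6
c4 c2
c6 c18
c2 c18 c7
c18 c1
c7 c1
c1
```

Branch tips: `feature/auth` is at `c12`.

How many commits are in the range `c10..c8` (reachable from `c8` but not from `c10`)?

8

Reachable from c8: {c1, c10, c11, c13, c14, c15, c16, c17, c18, c2, c3, c4, c5, c6, c7, c8, c9}.
Reachable from c10: {c1, c10, c11, c15, c18, c2, c4, c6, c7}.
In c8's history but not c10's: {c13, c14, c16, c17, c3, c5, c8, c9} — 8 commits.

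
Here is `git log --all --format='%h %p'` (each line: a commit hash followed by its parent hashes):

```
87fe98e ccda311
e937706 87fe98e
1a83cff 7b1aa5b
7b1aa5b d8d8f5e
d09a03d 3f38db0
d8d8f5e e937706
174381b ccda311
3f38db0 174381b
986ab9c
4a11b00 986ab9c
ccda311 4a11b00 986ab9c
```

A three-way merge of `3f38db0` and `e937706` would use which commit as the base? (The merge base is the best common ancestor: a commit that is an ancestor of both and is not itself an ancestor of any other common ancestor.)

Ancestors of 3f38db0: {174381b, 3f38db0, 4a11b00, 986ab9c, ccda311}.
Ancestors of e937706: {4a11b00, 87fe98e, 986ab9c, ccda311, e937706}.
Common ancestors: {4a11b00, 986ab9c, ccda311}.
Among these, ccda311 is not an ancestor of any other common ancestor — it is the merge base.

ccda311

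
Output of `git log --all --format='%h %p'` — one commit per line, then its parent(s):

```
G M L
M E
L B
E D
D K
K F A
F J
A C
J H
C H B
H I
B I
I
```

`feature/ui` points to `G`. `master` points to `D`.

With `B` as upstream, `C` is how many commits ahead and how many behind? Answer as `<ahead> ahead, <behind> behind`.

2 ahead, 0 behind

Reachable from C: {B, C, H, I}.
Reachable from B: {B, I}.
Only in C's history (ahead): {C, H} — 2.
Only in B's history (behind): {} — 0.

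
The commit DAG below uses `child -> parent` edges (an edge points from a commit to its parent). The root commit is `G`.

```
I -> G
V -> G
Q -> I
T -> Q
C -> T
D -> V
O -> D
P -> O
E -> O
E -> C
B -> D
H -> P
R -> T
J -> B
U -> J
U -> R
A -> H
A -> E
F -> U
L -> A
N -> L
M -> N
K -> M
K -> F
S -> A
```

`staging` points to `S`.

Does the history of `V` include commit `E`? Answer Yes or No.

Ancestors of V: {G, V}.
E is not in that set, so it is not an ancestor of V.

No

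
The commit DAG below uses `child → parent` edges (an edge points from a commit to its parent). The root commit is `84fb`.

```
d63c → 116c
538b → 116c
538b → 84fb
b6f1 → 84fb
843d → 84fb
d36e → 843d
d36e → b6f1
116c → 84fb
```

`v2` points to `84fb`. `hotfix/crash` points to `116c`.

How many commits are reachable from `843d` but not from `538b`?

Reachable from 843d: {843d, 84fb}.
Reachable from 538b: {116c, 538b, 84fb}.
In 843d's history but not 538b's: {843d} — 1 commit.

1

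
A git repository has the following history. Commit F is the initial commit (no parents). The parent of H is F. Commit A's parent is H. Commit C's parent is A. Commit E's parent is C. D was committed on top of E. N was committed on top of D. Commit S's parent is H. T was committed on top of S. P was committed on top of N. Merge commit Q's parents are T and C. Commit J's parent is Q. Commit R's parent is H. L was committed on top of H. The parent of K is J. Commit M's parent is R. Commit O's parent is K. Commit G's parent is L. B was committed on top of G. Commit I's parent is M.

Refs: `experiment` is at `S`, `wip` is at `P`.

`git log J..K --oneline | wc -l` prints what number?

Reachable from K: {A, C, F, H, J, K, Q, S, T}.
Reachable from J: {A, C, F, H, J, Q, S, T}.
In K's history but not J's: {K} — 1 commit.

1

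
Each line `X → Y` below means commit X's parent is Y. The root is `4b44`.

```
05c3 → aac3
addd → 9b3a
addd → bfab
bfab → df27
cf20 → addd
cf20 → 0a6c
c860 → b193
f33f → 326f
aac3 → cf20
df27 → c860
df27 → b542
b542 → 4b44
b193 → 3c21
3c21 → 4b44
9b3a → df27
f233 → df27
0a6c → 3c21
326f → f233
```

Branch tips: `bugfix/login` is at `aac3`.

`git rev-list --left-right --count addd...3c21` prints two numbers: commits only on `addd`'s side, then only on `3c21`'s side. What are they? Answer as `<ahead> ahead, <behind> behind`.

Reachable from addd: {3c21, 4b44, 9b3a, addd, b193, b542, bfab, c860, df27}.
Reachable from 3c21: {3c21, 4b44}.
Only in addd's history (ahead): {9b3a, addd, b193, b542, bfab, c860, df27} — 7.
Only in 3c21's history (behind): {} — 0.

7 ahead, 0 behind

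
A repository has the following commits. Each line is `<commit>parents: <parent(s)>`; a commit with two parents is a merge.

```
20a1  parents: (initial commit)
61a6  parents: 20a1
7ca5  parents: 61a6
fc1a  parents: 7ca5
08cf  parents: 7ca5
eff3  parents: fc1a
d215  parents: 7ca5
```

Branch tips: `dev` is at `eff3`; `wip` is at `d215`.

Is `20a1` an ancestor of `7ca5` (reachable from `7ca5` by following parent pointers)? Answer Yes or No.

Yes

Ancestors of 7ca5 (commits reachable by following parents): {20a1, 61a6, 7ca5}.
20a1 is in that set, so it is an ancestor of 7ca5.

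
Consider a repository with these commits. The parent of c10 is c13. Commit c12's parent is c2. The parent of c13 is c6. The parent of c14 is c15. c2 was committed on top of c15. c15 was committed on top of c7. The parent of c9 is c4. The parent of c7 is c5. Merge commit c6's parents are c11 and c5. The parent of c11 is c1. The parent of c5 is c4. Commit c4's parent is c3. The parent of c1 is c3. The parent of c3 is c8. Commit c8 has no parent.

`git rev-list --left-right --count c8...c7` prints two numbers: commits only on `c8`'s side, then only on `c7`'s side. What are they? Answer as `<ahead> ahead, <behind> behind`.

Reachable from c8: {c8}.
Reachable from c7: {c3, c4, c5, c7, c8}.
Only in c8's history (ahead): {} — 0.
Only in c7's history (behind): {c3, c4, c5, c7} — 4.

0 ahead, 4 behind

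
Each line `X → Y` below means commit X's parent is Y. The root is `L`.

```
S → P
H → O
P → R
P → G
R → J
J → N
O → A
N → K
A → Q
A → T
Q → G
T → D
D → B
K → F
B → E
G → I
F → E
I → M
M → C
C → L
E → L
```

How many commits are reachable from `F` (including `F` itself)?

3

Walking parent pointers from F: reachable set = {E, F, L}.
That is 3 commits.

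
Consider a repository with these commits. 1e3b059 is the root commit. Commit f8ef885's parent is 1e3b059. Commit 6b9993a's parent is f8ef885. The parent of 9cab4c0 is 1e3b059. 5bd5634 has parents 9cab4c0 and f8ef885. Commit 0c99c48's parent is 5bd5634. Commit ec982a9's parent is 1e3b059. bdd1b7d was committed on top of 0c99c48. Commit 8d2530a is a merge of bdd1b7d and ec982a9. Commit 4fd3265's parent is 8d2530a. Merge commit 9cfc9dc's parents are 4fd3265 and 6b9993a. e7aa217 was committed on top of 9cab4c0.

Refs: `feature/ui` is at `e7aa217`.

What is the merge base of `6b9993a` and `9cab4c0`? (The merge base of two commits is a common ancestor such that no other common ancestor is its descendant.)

1e3b059

Ancestors of 6b9993a: {1e3b059, 6b9993a, f8ef885}.
Ancestors of 9cab4c0: {1e3b059, 9cab4c0}.
Common ancestors: {1e3b059}.
The only common ancestor is 1e3b059, so it is the merge base.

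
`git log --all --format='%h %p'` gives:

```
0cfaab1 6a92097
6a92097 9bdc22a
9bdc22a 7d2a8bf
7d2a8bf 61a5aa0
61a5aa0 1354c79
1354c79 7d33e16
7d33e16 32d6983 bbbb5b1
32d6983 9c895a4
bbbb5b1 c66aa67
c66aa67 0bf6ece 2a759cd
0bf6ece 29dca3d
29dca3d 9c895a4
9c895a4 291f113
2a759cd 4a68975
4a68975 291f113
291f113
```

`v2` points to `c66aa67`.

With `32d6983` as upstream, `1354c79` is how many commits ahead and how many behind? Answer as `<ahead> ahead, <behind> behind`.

Reachable from 1354c79: {0bf6ece, 1354c79, 291f113, 29dca3d, 2a759cd, 32d6983, 4a68975, 7d33e16, 9c895a4, bbbb5b1, c66aa67}.
Reachable from 32d6983: {291f113, 32d6983, 9c895a4}.
Only in 1354c79's history (ahead): {0bf6ece, 1354c79, 29dca3d, 2a759cd, 4a68975, 7d33e16, bbbb5b1, c66aa67} — 8.
Only in 32d6983's history (behind): {} — 0.

8 ahead, 0 behind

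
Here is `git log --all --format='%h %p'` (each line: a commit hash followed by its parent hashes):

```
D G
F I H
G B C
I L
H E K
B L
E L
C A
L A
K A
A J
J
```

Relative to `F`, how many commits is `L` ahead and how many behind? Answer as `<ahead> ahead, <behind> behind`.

0 ahead, 5 behind

Reachable from L: {A, J, L}.
Reachable from F: {A, E, F, H, I, J, K, L}.
Only in L's history (ahead): {} — 0.
Only in F's history (behind): {E, F, H, I, K} — 5.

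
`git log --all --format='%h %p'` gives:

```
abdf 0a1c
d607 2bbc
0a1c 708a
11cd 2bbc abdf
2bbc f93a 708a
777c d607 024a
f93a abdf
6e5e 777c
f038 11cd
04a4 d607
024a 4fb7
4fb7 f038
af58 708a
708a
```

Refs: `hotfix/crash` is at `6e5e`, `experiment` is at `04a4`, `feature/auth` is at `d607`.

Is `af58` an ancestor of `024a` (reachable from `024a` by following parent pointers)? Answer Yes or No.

No

Ancestors of 024a: {024a, 0a1c, 11cd, 2bbc, 4fb7, 708a, abdf, f038, f93a}.
af58 is not in that set, so it is not an ancestor of 024a.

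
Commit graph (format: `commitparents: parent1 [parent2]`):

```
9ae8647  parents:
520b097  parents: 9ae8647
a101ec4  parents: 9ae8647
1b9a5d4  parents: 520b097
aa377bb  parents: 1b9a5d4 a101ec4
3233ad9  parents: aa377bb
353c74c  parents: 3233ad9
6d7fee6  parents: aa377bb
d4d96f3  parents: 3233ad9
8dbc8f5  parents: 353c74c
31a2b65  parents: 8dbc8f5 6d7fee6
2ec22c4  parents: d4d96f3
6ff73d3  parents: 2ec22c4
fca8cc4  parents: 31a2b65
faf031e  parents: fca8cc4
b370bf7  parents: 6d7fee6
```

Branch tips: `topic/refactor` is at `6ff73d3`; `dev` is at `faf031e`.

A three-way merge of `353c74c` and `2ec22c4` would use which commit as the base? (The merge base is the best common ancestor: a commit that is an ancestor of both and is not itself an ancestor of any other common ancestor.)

Ancestors of 353c74c: {1b9a5d4, 3233ad9, 353c74c, 520b097, 9ae8647, a101ec4, aa377bb}.
Ancestors of 2ec22c4: {1b9a5d4, 2ec22c4, 3233ad9, 520b097, 9ae8647, a101ec4, aa377bb, d4d96f3}.
Common ancestors: {1b9a5d4, 3233ad9, 520b097, 9ae8647, a101ec4, aa377bb}.
Among these, 3233ad9 is not an ancestor of any other common ancestor — it is the merge base.

3233ad9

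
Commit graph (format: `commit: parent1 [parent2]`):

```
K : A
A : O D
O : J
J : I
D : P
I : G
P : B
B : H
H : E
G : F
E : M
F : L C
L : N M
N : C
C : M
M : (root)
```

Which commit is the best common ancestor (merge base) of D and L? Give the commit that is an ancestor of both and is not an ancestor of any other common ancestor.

M

Ancestors of D: {B, D, E, H, M, P}.
Ancestors of L: {C, L, M, N}.
Common ancestors: {M}.
The only common ancestor is M, so it is the merge base.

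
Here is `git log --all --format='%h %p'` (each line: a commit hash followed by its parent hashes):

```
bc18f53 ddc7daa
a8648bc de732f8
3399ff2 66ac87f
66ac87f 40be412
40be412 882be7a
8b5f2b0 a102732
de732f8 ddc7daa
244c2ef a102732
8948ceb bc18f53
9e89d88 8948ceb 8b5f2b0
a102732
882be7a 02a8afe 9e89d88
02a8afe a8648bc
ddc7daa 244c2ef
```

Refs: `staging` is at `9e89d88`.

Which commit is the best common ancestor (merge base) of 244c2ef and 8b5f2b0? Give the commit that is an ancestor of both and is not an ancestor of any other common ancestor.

a102732

Ancestors of 244c2ef: {244c2ef, a102732}.
Ancestors of 8b5f2b0: {8b5f2b0, a102732}.
Common ancestors: {a102732}.
The only common ancestor is a102732, so it is the merge base.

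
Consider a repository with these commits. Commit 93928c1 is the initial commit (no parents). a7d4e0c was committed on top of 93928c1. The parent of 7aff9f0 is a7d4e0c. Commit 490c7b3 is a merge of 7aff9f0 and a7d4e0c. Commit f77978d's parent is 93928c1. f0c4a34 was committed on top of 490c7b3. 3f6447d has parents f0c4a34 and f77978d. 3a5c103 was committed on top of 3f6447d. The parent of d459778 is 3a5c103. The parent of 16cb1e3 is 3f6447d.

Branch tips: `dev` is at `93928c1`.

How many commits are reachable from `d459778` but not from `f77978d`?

7

Reachable from d459778: {3a5c103, 3f6447d, 490c7b3, 7aff9f0, 93928c1, a7d4e0c, d459778, f0c4a34, f77978d}.
Reachable from f77978d: {93928c1, f77978d}.
In d459778's history but not f77978d's: {3a5c103, 3f6447d, 490c7b3, 7aff9f0, a7d4e0c, d459778, f0c4a34} — 7 commits.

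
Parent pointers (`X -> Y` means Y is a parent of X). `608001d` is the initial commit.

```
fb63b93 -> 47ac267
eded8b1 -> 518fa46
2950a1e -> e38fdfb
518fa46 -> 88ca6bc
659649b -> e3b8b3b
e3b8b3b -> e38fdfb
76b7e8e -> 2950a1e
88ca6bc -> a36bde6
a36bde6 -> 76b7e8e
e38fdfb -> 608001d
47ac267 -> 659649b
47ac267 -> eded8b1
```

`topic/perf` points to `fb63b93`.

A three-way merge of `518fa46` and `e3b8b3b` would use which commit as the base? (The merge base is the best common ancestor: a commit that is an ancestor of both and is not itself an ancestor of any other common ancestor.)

e38fdfb

Ancestors of 518fa46: {2950a1e, 518fa46, 608001d, 76b7e8e, 88ca6bc, a36bde6, e38fdfb}.
Ancestors of e3b8b3b: {608001d, e38fdfb, e3b8b3b}.
Common ancestors: {608001d, e38fdfb}.
Among these, e38fdfb is not an ancestor of any other common ancestor — it is the merge base.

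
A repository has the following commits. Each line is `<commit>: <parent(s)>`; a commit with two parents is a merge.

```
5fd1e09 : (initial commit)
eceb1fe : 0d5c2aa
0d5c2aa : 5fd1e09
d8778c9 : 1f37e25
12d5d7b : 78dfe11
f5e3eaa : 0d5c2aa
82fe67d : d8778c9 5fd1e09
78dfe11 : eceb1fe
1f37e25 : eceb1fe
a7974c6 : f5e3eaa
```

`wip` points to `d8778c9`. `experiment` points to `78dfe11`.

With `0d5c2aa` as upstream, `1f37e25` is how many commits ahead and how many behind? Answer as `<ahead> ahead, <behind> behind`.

2 ahead, 0 behind

Reachable from 1f37e25: {0d5c2aa, 1f37e25, 5fd1e09, eceb1fe}.
Reachable from 0d5c2aa: {0d5c2aa, 5fd1e09}.
Only in 1f37e25's history (ahead): {1f37e25, eceb1fe} — 2.
Only in 0d5c2aa's history (behind): {} — 0.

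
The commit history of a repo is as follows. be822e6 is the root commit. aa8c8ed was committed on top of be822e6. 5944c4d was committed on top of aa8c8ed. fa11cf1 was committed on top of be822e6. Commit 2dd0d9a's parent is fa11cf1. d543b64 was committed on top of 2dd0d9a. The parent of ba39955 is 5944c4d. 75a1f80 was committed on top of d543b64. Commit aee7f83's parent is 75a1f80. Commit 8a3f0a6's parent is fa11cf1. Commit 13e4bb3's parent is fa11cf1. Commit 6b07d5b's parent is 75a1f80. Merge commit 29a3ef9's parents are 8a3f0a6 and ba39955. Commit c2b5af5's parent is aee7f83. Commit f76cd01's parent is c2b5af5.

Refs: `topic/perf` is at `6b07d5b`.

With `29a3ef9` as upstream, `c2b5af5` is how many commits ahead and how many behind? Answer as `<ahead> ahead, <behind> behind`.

Reachable from c2b5af5: {2dd0d9a, 75a1f80, aee7f83, be822e6, c2b5af5, d543b64, fa11cf1}.
Reachable from 29a3ef9: {29a3ef9, 5944c4d, 8a3f0a6, aa8c8ed, ba39955, be822e6, fa11cf1}.
Only in c2b5af5's history (ahead): {2dd0d9a, 75a1f80, aee7f83, c2b5af5, d543b64} — 5.
Only in 29a3ef9's history (behind): {29a3ef9, 5944c4d, 8a3f0a6, aa8c8ed, ba39955} — 5.

5 ahead, 5 behind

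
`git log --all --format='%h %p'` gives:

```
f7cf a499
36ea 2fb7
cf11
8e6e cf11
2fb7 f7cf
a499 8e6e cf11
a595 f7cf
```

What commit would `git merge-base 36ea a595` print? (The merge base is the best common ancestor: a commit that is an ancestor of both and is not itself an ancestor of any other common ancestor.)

f7cf

Ancestors of 36ea: {2fb7, 36ea, 8e6e, a499, cf11, f7cf}.
Ancestors of a595: {8e6e, a499, a595, cf11, f7cf}.
Common ancestors: {8e6e, a499, cf11, f7cf}.
Among these, f7cf is not an ancestor of any other common ancestor — it is the merge base.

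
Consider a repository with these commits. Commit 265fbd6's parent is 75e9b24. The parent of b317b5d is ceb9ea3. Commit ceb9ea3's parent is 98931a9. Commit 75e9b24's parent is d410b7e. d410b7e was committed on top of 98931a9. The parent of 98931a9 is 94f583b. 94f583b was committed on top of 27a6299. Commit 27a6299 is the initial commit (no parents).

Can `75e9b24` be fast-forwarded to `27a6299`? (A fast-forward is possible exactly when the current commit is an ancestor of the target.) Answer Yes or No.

A fast-forward from 75e9b24 to 27a6299 is possible iff 75e9b24 is an ancestor of 27a6299.
Ancestors of 27a6299: {27a6299}.
75e9b24 is not among them, so fast-forward is not possible.

No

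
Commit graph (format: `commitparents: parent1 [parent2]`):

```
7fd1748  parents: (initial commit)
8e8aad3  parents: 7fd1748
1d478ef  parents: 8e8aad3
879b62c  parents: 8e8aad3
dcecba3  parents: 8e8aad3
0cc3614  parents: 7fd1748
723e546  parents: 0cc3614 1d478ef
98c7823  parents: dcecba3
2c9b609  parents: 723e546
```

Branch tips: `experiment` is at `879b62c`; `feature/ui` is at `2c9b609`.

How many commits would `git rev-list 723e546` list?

5

Walking parent pointers from 723e546: reachable set = {0cc3614, 1d478ef, 723e546, 7fd1748, 8e8aad3}.
That is 5 commits.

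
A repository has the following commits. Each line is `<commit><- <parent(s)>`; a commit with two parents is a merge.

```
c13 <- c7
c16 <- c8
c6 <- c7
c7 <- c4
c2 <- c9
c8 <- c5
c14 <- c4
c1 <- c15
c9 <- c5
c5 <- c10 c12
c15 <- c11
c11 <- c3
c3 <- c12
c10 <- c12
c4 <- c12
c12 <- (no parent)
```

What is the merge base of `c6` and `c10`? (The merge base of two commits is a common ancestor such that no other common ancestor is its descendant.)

c12

Ancestors of c6: {c12, c4, c6, c7}.
Ancestors of c10: {c10, c12}.
Common ancestors: {c12}.
The only common ancestor is c12, so it is the merge base.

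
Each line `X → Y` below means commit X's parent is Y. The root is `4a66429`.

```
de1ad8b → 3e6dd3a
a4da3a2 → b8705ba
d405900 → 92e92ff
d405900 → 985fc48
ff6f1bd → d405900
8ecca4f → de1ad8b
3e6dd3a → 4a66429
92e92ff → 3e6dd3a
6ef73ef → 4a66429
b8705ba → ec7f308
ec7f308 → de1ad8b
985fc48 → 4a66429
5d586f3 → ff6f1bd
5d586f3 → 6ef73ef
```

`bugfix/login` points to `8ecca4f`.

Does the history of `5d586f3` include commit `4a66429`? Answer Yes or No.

Yes

Ancestors of 5d586f3 (commits reachable by following parents): {3e6dd3a, 4a66429, 5d586f3, 6ef73ef, 92e92ff, 985fc48, d405900, ff6f1bd}.
4a66429 is in that set, so it is an ancestor of 5d586f3.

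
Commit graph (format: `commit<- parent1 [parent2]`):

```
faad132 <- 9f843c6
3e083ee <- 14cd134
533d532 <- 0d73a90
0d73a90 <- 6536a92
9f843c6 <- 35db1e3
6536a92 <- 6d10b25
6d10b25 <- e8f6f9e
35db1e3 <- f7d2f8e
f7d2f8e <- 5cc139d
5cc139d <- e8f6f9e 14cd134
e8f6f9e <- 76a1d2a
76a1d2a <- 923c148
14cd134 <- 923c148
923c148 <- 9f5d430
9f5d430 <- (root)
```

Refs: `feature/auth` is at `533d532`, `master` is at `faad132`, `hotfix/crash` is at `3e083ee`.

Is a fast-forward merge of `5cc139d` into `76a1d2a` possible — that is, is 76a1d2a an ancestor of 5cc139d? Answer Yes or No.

A fast-forward from 76a1d2a to 5cc139d is possible iff 76a1d2a is an ancestor of 5cc139d.
Ancestors of 5cc139d: {14cd134, 5cc139d, 76a1d2a, 923c148, 9f5d430, e8f6f9e}.
76a1d2a is among them, so fast-forward is possible.

Yes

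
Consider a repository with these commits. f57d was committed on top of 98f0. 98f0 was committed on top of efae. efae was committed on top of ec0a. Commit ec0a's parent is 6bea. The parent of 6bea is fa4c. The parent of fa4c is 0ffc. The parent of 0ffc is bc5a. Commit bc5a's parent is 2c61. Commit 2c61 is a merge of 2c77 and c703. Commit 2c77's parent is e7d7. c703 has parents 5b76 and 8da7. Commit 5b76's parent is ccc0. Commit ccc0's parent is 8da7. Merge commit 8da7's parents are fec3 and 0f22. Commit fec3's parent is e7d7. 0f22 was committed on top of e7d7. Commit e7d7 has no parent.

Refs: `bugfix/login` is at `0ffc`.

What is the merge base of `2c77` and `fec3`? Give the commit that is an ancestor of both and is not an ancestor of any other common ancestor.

e7d7

Ancestors of 2c77: {2c77, e7d7}.
Ancestors of fec3: {e7d7, fec3}.
Common ancestors: {e7d7}.
The only common ancestor is e7d7, so it is the merge base.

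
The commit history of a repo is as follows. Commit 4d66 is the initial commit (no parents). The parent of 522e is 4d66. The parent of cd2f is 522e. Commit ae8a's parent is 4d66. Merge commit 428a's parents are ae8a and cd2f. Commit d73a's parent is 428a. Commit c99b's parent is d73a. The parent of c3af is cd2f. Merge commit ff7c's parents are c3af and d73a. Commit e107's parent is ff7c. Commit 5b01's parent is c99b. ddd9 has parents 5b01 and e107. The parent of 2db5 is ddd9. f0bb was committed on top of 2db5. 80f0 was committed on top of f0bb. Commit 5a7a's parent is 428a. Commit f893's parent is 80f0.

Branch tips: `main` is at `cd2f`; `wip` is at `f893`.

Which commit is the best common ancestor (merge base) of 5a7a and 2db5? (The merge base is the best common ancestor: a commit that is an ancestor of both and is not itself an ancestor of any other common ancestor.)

Ancestors of 5a7a: {428a, 4d66, 522e, 5a7a, ae8a, cd2f}.
Ancestors of 2db5: {2db5, 428a, 4d66, 522e, 5b01, ae8a, c3af, c99b, cd2f, d73a, ddd9, e107, ff7c}.
Common ancestors: {428a, 4d66, 522e, ae8a, cd2f}.
Among these, 428a is not an ancestor of any other common ancestor — it is the merge base.

428a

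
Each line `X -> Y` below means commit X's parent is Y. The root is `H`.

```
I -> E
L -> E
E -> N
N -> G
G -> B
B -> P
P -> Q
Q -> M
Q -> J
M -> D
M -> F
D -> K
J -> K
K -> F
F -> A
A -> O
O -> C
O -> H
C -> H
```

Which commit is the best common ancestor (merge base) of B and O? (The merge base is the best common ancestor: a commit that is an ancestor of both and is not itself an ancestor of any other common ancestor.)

O

Ancestors of B: {A, B, C, D, F, H, J, K, M, O, P, Q}.
Ancestors of O: {C, H, O}.
Common ancestors: {C, H, O}.
Among these, O is not an ancestor of any other common ancestor — it is the merge base.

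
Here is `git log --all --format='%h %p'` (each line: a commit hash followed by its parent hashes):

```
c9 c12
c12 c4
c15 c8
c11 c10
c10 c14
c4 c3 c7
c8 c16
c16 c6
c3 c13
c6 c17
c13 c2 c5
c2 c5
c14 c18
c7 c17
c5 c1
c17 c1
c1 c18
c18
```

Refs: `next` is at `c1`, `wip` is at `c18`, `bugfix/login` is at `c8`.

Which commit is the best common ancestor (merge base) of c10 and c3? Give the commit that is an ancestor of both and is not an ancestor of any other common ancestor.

Ancestors of c10: {c10, c14, c18}.
Ancestors of c3: {c1, c13, c18, c2, c3, c5}.
Common ancestors: {c18}.
The only common ancestor is c18, so it is the merge base.

c18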